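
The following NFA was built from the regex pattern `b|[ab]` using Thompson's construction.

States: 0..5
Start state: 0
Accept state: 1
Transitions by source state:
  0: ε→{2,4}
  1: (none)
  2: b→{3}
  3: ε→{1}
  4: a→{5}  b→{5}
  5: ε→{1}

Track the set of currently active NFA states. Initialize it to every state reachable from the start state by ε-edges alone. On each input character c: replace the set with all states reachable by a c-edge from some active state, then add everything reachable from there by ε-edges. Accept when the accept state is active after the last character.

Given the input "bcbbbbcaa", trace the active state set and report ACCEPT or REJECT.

S₀ = ε-closure({0}) = {0,2,4}
'b' @ 1: {1,3,5}  [accepting]
'c' @ 2: {}  — state set empty
rest 'bbbbcaa' ignored (set empty)
final: {}; accept 1 not in set

Answer: REJECT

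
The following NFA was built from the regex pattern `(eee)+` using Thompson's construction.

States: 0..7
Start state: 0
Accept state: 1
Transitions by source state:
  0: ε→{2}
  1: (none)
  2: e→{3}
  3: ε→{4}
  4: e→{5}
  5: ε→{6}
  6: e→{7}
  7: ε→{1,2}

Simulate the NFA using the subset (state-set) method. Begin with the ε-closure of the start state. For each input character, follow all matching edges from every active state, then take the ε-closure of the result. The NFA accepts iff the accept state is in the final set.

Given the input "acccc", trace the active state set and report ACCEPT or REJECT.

Answer: REJECT

Derivation:
S₀ = ε-closure({0}) = {0,2}
'a' @ 1: {}  — dead — no transitions
rest 'cccc' ignored (set empty)
end set {} — state 1 not in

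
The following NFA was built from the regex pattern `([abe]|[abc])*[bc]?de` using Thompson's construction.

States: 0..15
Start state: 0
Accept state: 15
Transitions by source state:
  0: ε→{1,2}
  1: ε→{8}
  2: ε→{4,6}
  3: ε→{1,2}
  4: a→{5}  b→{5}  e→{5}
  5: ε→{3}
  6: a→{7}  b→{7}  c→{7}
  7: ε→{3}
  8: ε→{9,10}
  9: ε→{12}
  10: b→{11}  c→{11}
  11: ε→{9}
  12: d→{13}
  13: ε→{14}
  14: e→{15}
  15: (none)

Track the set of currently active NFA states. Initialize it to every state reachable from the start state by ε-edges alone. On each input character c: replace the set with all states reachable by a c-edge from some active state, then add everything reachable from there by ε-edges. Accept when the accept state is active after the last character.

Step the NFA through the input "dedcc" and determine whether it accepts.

Answer: REJECT

Trace:
S₀ = ε-closure({0}) = {0,1,2,4,6,8,9,10,12}
'd' @ 1: {13,14}
'e' @ 2: {15}  [accepting]
'd' @ 3: {}  — no active states
rest 'cc' ignored (set empty)
final: {}; accept 15 not in set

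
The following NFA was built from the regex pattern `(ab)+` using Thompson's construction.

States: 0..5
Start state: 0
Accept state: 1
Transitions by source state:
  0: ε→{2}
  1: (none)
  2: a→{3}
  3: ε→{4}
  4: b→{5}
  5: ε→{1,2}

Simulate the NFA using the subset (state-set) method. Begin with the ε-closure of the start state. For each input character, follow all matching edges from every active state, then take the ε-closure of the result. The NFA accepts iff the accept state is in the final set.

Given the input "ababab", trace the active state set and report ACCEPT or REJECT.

initial (ε-close {0}): {0,2}
'a' @ 1: {3,4}
'b' @ 2: {1,2,5}  ✓accept
'a' @ 3: {3,4}
'b' @ 4: {1,2,5}  ✓accept
'a' @ 5: {3,4}
'b' @ 6: {1,2,5}  ✓accept
end set {1,2,5} — state 1 in

Answer: ACCEPT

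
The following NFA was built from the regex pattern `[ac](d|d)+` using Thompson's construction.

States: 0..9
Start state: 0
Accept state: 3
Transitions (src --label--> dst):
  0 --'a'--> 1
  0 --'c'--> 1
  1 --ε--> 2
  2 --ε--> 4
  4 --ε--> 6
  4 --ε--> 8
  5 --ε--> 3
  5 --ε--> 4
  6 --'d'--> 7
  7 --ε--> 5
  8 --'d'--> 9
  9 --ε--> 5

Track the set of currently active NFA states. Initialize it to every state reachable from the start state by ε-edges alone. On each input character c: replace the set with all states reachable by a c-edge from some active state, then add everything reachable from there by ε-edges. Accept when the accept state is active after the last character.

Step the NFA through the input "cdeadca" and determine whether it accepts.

Answer: REJECT

Derivation:
start: ε-closure({0}) = {0}
'c' @ 1: {1,2,4,6,8}
'd' @ 2: {3,4,5,6,7,8,9}  ✓accept
'e' @ 3: {}  — no active states
rest 'adca' ignored (set empty)
after full input: {}  (accept=3 not in)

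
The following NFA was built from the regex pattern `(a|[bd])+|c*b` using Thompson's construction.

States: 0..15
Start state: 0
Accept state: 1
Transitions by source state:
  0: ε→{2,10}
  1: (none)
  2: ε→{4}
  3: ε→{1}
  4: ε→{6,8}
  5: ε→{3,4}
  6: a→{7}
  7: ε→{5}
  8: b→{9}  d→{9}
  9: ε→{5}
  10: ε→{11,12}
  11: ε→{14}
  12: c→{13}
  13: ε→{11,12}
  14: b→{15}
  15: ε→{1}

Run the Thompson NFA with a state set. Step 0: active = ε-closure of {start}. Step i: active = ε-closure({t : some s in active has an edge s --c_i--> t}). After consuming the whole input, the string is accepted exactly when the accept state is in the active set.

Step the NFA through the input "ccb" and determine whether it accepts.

Answer: ACCEPT

Trace:
S₀ = ε-closure({0}) = {0,2,4,6,8,10,11,12,14}
'c' @ 1: {11,12,13,14}
'c' @ 2: {11,12,13,14}
'b' @ 3: {1,15}  [accepting]
final: {1,15}; accept 1 in set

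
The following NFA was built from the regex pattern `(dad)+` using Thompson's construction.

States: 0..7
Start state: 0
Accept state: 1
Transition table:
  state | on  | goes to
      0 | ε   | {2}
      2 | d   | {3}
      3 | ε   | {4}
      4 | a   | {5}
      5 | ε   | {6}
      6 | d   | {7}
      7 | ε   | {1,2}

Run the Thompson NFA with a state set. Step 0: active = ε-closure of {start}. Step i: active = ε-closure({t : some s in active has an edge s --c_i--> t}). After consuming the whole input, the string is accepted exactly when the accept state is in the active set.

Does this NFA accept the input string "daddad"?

Answer: ACCEPT

Derivation:
initial (ε-close {0}): {0,2}
'd' @ 1: {3,4}
'a' @ 2: {5,6}
'd' @ 3: {1,2,7}  [accepting]
'd' @ 4: {3,4}
'a' @ 5: {5,6}
'd' @ 6: {1,2,7}  [accepting]
after full input: {1,2,7}  (accept=1 in)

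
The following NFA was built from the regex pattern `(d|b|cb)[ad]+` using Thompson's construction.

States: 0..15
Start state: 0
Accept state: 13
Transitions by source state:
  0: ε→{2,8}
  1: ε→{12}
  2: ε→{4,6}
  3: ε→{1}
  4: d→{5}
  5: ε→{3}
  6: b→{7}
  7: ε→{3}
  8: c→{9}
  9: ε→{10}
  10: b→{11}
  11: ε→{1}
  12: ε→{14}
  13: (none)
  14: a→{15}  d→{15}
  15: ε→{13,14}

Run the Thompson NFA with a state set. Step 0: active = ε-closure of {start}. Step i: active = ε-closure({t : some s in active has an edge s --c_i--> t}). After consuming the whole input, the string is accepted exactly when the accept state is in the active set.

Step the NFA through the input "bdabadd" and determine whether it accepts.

Answer: REJECT

Derivation:
S₀ = ε-closure({0}) = {0,2,4,6,8}
'b' @ 1: {1,3,7,12,14}
'd' @ 2: {13,14,15}  [accepting]
'a' @ 3: {13,14,15}  [accepting]
'b' @ 4: {}  — state set empty
rest 'add' ignored (set empty)
final: {}; accept 13 not in set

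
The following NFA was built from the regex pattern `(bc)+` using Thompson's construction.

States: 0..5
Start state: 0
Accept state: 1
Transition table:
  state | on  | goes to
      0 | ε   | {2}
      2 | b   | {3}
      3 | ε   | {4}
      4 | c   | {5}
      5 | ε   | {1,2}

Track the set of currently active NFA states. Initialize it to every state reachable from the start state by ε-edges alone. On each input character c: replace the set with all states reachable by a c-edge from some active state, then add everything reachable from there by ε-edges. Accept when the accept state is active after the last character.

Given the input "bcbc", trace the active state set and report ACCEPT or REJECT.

start: ε-closure({0}) = {0,2}
'b' @ 1: {3,4}
'c' @ 2: {1,2,5}  [accepting]
'b' @ 3: {3,4}
'c' @ 4: {1,2,5}  [accepting]
end set {1,2,5} — state 1 in

Answer: ACCEPT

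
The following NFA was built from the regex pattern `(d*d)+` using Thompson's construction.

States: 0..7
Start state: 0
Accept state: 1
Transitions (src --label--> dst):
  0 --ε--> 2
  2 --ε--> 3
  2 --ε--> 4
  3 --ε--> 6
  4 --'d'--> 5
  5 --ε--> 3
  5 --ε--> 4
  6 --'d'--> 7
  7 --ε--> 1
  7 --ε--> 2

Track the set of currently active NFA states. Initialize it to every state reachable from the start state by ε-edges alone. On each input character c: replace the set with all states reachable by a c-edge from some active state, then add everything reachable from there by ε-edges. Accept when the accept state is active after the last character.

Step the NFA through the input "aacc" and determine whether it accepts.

Answer: REJECT

Derivation:
start: ε-closure({0}) = {0,2,3,4,6}
'a' @ 1: {}  — no active states
rest 'acc' ignored (set empty)
final: {}; accept 1 not in set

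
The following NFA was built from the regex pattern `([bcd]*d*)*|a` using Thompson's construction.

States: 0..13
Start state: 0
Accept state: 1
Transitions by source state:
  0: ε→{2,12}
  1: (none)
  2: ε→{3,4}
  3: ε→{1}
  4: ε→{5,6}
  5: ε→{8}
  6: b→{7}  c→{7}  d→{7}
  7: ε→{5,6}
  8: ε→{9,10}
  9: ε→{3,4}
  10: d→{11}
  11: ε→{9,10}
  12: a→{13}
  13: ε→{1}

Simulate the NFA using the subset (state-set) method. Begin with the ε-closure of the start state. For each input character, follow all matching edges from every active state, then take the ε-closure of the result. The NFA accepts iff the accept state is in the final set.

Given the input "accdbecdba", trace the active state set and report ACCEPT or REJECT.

Answer: REJECT

Trace:
initial (ε-close {0}): {0,1,2,3,4,5,6,8,9,10,12}
'a' @ 1: {1,13}  (accept∈set)
'c' @ 2: {}  — dead — no transitions
rest 'cdbecdba' ignored (set empty)
after full input: {}  (accept=1 not in)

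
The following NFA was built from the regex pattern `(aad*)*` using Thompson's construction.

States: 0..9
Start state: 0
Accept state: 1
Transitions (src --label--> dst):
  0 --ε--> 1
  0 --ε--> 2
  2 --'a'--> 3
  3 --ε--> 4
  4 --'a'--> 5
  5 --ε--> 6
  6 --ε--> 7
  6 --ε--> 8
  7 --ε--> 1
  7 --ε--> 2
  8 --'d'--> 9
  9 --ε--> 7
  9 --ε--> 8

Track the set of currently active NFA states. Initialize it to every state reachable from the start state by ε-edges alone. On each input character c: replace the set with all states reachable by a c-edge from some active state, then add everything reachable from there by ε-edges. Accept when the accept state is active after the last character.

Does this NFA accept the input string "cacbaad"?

Answer: REJECT

Derivation:
S₀ = ε-closure({0}) = {0,1,2}
'c' @ 1: {}  — dead — no transitions
rest 'acbaad' ignored (set empty)
after full input: {}  (accept=1 not in)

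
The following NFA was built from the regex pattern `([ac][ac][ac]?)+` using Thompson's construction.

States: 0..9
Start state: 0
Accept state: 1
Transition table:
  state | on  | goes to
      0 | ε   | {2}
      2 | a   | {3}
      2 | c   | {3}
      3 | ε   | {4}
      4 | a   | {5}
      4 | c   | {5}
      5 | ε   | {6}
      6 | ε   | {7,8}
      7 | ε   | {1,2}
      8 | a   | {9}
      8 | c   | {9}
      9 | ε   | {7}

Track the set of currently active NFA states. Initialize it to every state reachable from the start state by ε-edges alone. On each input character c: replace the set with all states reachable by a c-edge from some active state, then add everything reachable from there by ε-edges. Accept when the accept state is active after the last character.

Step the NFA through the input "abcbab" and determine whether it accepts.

initial (ε-close {0}): {0,2}
'a' @ 1: {3,4}
'b' @ 2: {}  — state set empty
rest 'cbab' ignored (set empty)
end set {} — state 1 not in

Answer: REJECT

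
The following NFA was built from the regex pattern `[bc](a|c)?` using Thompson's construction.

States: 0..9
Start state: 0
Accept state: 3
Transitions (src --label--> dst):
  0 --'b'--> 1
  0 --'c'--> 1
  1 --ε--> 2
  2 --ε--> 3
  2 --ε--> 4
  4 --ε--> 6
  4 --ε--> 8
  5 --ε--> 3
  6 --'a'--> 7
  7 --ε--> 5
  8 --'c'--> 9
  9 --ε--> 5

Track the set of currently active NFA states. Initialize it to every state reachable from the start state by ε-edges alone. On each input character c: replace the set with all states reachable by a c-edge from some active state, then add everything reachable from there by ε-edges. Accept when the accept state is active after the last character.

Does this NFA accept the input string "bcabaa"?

start: ε-closure({0}) = {0}
'b' @ 1: {1,2,3,4,6,8}  ✓accept
'c' @ 2: {3,5,9}  ✓accept
'a' @ 3: {}  — no active states
rest 'baa' ignored (set empty)
final: {}; accept 3 not in set

Answer: REJECT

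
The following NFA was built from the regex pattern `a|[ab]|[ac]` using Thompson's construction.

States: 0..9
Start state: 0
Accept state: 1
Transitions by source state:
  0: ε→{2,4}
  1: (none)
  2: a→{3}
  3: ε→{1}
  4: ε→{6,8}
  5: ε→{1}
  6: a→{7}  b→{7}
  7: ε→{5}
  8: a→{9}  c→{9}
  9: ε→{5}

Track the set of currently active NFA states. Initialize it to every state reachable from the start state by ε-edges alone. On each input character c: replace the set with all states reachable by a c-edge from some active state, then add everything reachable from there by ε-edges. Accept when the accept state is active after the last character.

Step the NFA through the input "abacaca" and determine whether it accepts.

Answer: REJECT

Derivation:
S₀ = ε-closure({0}) = {0,2,4,6,8}
'a' @ 1: {1,3,5,7,9}  [accepting]
'b' @ 2: {}  — dead — no transitions
rest 'acaca' ignored (set empty)
after full input: {}  (accept=1 not in)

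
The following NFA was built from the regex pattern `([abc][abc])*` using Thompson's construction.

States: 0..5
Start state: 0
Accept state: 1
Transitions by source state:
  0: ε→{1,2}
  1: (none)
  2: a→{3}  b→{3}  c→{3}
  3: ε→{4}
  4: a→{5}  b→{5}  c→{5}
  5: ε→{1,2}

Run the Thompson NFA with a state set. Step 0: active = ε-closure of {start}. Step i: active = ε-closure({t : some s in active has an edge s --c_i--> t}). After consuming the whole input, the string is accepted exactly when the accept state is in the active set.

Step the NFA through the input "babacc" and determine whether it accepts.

Answer: ACCEPT

Steps:
initial (ε-close {0}): {0,1,2}
'b' @ 1: {3,4}
'a' @ 2: {1,2,5}  ✓accept
'b' @ 3: {3,4}
'a' @ 4: {1,2,5}  ✓accept
'c' @ 5: {3,4}
'c' @ 6: {1,2,5}  ✓accept
end set {1,2,5} — state 1 in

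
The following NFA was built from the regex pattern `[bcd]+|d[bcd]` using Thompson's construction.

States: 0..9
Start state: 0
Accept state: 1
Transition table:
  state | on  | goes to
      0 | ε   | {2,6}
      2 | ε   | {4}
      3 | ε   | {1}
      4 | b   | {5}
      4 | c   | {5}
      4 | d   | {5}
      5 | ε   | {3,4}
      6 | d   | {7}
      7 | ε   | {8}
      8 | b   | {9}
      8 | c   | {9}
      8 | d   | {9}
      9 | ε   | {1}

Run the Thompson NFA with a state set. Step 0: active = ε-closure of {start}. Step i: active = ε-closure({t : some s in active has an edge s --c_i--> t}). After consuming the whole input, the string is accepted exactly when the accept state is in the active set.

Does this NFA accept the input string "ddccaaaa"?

start: ε-closure({0}) = {0,2,4,6}
'd' @ 1: {1,3,4,5,7,8}  [accepting]
'd' @ 2: {1,3,4,5,9}  [accepting]
'c' @ 3: {1,3,4,5}  [accepting]
'c' @ 4: {1,3,4,5}  [accepting]
'a' @ 5: {}  — state set empty
rest 'aaa' ignored (set empty)
end set {} — state 1 not in

Answer: REJECT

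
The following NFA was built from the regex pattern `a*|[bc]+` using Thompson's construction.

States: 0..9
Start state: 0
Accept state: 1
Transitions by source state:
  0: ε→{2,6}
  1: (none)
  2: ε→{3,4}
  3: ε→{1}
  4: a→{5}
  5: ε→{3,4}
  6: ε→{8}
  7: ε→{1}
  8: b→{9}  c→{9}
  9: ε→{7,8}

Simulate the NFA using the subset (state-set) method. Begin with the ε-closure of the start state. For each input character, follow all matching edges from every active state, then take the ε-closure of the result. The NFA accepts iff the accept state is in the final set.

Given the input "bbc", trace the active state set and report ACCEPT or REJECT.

Answer: ACCEPT

Trace:
S₀ = ε-closure({0}) = {0,1,2,3,4,6,8}
'b' @ 1: {1,7,8,9}  [accepting]
'b' @ 2: {1,7,8,9}  [accepting]
'c' @ 3: {1,7,8,9}  [accepting]
end set {1,7,8,9} — state 1 in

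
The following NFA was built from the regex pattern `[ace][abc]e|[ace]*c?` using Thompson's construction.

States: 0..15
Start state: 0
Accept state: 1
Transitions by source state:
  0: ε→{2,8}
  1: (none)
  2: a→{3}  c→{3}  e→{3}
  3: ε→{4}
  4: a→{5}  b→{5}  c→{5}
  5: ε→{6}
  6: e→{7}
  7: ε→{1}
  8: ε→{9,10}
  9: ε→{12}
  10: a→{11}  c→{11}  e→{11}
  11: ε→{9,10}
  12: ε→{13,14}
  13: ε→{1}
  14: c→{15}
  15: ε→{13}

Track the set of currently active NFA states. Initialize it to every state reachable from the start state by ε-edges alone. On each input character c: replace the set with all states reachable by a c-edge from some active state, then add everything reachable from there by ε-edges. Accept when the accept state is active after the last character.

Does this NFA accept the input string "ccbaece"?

Answer: REJECT

Trace:
start: ε-closure({0}) = {0,1,2,8,9,10,12,13,14}
'c' @ 1: {1,3,4,9,10,11,12,13,14,15}  ✓accept
'c' @ 2: {1,5,6,9,10,11,12,13,14,15}  ✓accept
'b' @ 3: {}  — no active states
rest 'aece' ignored (set empty)
final: {}; accept 1 not in set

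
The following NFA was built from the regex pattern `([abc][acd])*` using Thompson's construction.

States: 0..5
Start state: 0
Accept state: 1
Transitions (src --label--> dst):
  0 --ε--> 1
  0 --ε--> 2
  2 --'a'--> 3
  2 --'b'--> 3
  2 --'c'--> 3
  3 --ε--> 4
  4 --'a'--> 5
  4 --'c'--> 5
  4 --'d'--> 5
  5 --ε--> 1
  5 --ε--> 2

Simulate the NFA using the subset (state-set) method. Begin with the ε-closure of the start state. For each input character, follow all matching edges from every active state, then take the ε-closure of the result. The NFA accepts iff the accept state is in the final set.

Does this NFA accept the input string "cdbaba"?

S₀ = ε-closure({0}) = {0,1,2}
'c' @ 1: {3,4}
'd' @ 2: {1,2,5}  [accepting]
'b' @ 3: {3,4}
'a' @ 4: {1,2,5}  [accepting]
'b' @ 5: {3,4}
'a' @ 6: {1,2,5}  [accepting]
after full input: {1,2,5}  (accept=1 in)

Answer: ACCEPT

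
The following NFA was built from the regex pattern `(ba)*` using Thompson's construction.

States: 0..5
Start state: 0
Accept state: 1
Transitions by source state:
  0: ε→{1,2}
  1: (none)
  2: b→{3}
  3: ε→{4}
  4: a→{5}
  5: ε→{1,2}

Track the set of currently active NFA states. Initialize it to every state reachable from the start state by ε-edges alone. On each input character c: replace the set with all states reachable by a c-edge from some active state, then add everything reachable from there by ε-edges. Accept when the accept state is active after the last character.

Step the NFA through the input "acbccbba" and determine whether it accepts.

Answer: REJECT

Steps:
start: ε-closure({0}) = {0,1,2}
'a' @ 1: {}  — dead — no transitions
rest 'cbccbba' ignored (set empty)
end set {} — state 1 not in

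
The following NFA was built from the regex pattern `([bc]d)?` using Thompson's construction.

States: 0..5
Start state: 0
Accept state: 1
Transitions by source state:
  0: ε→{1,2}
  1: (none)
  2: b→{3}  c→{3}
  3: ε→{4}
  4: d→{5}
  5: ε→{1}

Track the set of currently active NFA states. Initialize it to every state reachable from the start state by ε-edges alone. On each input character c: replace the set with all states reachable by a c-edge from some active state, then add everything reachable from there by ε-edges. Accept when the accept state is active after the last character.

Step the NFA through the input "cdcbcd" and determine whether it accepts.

Answer: REJECT

Trace:
initial (ε-close {0}): {0,1,2}
'c' @ 1: {3,4}
'd' @ 2: {1,5}  (accept∈set)
'c' @ 3: {}  — no active states
rest 'bcd' ignored (set empty)
after full input: {}  (accept=1 not in)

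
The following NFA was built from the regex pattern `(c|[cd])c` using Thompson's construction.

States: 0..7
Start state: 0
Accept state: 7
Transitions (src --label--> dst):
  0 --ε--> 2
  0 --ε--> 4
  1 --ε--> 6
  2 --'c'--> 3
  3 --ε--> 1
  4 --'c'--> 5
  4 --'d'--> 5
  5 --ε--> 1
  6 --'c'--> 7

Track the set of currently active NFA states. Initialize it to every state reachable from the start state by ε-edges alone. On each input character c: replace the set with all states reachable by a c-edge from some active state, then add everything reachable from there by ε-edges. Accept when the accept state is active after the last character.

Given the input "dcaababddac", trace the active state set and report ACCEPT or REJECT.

Answer: REJECT

Derivation:
initial (ε-close {0}): {0,2,4}
'd' @ 1: {1,5,6}
'c' @ 2: {7}  [accepting]
'a' @ 3: {}  — dead — no transitions
rest 'ababddac' ignored (set empty)
end set {} — state 7 not in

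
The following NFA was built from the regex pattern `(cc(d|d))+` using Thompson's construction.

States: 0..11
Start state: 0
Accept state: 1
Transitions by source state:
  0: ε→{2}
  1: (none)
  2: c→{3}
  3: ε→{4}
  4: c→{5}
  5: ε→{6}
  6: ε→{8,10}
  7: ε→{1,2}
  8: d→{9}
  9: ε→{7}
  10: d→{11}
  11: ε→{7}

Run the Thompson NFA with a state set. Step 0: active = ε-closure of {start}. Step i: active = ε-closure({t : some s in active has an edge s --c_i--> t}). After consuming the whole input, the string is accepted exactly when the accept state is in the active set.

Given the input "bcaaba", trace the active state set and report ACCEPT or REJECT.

initial (ε-close {0}): {0,2}
'b' @ 1: {}  — no active states
rest 'caaba' ignored (set empty)
final: {}; accept 1 not in set

Answer: REJECT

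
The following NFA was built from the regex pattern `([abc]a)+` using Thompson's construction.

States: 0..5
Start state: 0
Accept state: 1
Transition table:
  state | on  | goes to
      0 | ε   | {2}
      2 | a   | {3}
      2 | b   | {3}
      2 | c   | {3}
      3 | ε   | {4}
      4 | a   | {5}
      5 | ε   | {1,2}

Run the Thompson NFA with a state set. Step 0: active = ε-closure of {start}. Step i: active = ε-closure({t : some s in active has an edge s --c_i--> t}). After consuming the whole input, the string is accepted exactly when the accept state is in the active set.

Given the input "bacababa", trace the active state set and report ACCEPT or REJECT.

Answer: ACCEPT

Trace:
start: ε-closure({0}) = {0,2}
'b' @ 1: {3,4}
'a' @ 2: {1,2,5}  (accept∈set)
'c' @ 3: {3,4}
'a' @ 4: {1,2,5}  (accept∈set)
'b' @ 5: {3,4}
'a' @ 6: {1,2,5}  (accept∈set)
'b' @ 7: {3,4}
'a' @ 8: {1,2,5}  (accept∈set)
after full input: {1,2,5}  (accept=1 in)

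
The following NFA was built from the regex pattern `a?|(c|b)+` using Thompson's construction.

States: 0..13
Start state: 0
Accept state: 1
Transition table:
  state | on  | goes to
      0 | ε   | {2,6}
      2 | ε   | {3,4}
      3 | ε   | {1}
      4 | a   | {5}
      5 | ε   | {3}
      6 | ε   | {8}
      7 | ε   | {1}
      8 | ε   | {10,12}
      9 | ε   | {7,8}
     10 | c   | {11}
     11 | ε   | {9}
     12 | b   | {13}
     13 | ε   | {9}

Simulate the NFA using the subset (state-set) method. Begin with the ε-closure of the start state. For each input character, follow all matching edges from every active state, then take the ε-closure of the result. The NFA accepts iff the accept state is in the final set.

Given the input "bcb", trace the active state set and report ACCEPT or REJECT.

Answer: ACCEPT

Derivation:
initial (ε-close {0}): {0,1,2,3,4,6,8,10,12}
'b' @ 1: {1,7,8,9,10,12,13}  ✓accept
'c' @ 2: {1,7,8,9,10,11,12}  ✓accept
'b' @ 3: {1,7,8,9,10,12,13}  ✓accept
after full input: {1,7,8,9,10,12,13}  (accept=1 in)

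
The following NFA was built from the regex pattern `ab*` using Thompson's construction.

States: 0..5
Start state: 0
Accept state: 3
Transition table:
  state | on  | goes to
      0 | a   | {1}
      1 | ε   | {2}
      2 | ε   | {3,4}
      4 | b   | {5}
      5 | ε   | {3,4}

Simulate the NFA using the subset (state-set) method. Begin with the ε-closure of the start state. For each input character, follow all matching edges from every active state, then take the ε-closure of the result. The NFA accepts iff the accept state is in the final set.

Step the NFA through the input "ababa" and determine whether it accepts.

S₀ = ε-closure({0}) = {0}
'a' @ 1: {1,2,3,4}  (accept∈set)
'b' @ 2: {3,4,5}  (accept∈set)
'a' @ 3: {}  — state set empty
rest 'ba' ignored (set empty)
after full input: {}  (accept=3 not in)

Answer: REJECT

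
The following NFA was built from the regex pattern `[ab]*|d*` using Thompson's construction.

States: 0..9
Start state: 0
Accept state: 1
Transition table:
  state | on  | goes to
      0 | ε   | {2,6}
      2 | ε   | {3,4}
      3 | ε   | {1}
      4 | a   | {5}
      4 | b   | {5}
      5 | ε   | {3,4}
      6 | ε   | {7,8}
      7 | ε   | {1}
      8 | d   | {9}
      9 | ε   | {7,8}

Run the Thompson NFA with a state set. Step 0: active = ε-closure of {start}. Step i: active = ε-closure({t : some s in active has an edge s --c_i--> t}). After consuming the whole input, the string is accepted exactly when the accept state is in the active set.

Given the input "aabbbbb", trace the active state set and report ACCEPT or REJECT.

Answer: ACCEPT

Derivation:
initial (ε-close {0}): {0,1,2,3,4,6,7,8}
'a' @ 1: {1,3,4,5}  [accepting]
'a' @ 2: {1,3,4,5}  [accepting]
'b' @ 3: {1,3,4,5}  [accepting]
'b' @ 4: {1,3,4,5}  [accepting]
'b' @ 5: {1,3,4,5}  [accepting]
'b' @ 6: {1,3,4,5}  [accepting]
'b' @ 7: {1,3,4,5}  [accepting]
final: {1,3,4,5}; accept 1 in set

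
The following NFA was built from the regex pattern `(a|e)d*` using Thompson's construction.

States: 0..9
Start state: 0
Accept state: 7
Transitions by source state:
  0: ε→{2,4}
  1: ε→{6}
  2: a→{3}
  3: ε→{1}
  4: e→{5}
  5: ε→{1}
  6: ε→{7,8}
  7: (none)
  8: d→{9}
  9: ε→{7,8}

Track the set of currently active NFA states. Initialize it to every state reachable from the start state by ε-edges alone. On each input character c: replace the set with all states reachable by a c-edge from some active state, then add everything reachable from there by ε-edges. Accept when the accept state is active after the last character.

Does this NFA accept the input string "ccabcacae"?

Answer: REJECT

Steps:
S₀ = ε-closure({0}) = {0,2,4}
'c' @ 1: {}  — dead — no transitions
rest 'cabcacae' ignored (set empty)
end set {} — state 7 not in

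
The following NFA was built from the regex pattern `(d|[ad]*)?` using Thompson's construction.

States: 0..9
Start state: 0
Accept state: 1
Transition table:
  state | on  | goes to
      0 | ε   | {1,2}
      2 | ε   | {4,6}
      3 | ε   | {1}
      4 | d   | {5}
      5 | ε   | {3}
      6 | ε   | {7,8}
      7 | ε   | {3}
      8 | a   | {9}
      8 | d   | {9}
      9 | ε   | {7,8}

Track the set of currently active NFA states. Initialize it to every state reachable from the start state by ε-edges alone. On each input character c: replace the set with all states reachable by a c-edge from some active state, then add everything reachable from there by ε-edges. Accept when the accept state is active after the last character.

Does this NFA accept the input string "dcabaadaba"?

Answer: REJECT

Derivation:
S₀ = ε-closure({0}) = {0,1,2,3,4,6,7,8}
'd' @ 1: {1,3,5,7,8,9}  [accepting]
'c' @ 2: {}  — no active states
rest 'abaadaba' ignored (set empty)
final: {}; accept 1 not in set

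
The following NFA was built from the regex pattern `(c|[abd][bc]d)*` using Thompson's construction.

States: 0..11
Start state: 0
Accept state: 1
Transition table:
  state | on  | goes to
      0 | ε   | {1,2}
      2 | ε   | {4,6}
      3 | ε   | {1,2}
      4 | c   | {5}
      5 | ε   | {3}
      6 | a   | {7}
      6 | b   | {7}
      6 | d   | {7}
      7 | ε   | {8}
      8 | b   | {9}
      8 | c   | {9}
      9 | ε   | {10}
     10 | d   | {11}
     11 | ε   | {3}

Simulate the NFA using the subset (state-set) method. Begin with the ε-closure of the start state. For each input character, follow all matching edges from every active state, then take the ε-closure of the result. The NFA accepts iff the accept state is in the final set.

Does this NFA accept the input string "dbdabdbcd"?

start: ε-closure({0}) = {0,1,2,4,6}
'd' @ 1: {7,8}
'b' @ 2: {9,10}
'd' @ 3: {1,2,3,4,6,11}  ✓accept
'a' @ 4: {7,8}
'b' @ 5: {9,10}
'd' @ 6: {1,2,3,4,6,11}  ✓accept
'b' @ 7: {7,8}
'c' @ 8: {9,10}
'd' @ 9: {1,2,3,4,6,11}  ✓accept
after full input: {1,2,3,4,6,11}  (accept=1 in)

Answer: ACCEPT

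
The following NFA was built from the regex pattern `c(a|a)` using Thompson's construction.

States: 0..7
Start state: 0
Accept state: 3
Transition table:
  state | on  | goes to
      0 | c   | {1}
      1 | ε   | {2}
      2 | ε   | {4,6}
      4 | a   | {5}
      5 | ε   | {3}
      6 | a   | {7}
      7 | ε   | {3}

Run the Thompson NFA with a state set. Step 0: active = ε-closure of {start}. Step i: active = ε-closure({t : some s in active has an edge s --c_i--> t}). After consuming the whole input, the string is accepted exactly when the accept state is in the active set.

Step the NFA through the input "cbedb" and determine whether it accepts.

S₀ = ε-closure({0}) = {0}
'c' @ 1: {1,2,4,6}
'b' @ 2: {}  — state set empty
rest 'edb' ignored (set empty)
after full input: {}  (accept=3 not in)

Answer: REJECT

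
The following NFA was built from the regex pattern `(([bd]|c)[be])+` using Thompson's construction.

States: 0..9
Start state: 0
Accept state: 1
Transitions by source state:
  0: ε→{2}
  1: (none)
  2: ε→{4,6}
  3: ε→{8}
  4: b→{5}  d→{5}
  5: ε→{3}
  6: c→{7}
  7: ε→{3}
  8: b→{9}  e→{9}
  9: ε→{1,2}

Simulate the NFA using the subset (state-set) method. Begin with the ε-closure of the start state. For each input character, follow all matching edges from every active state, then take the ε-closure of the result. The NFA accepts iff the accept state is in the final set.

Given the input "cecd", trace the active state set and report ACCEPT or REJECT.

initial (ε-close {0}): {0,2,4,6}
'c' @ 1: {3,7,8}
'e' @ 2: {1,2,4,6,9}  ✓accept
'c' @ 3: {3,7,8}
'd' @ 4: {}  — dead — no transitions
final: {}; accept 1 not in set

Answer: REJECT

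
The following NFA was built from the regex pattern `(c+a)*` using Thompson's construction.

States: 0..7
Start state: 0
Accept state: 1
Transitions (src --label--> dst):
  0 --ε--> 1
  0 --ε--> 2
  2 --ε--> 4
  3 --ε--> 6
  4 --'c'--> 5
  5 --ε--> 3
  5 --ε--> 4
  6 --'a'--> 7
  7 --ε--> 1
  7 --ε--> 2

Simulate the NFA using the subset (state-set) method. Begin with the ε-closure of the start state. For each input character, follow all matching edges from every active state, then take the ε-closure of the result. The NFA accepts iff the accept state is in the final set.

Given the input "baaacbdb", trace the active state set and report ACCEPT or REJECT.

Answer: REJECT

Trace:
start: ε-closure({0}) = {0,1,2,4}
'b' @ 1: {}  — state set empty
rest 'aaacbdb' ignored (set empty)
final: {}; accept 1 not in set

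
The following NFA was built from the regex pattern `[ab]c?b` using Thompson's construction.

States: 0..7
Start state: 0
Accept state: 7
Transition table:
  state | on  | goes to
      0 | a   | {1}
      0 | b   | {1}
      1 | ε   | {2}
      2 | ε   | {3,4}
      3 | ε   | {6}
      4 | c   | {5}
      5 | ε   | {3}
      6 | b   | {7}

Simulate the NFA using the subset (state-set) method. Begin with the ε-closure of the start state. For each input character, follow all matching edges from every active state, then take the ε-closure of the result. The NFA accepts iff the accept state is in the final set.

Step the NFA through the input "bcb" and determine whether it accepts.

Answer: ACCEPT

Steps:
initial (ε-close {0}): {0}
'b' @ 1: {1,2,3,4,6}
'c' @ 2: {3,5,6}
'b' @ 3: {7}  ✓accept
end set {7} — state 7 in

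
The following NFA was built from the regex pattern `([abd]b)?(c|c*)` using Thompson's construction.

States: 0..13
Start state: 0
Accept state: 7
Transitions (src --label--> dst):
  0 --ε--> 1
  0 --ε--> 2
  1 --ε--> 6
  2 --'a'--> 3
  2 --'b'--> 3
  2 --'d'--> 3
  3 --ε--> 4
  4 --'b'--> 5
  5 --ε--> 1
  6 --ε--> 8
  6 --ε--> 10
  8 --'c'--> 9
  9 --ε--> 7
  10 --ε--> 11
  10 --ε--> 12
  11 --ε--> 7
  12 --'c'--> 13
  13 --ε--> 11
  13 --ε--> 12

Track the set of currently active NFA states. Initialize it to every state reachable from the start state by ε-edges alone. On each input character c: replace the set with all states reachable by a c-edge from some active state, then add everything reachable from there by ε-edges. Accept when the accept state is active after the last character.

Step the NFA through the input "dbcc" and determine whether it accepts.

Answer: ACCEPT

Derivation:
S₀ = ε-closure({0}) = {0,1,2,6,7,8,10,11,12}
'd' @ 1: {3,4}
'b' @ 2: {1,5,6,7,8,10,11,12}  [accepting]
'c' @ 3: {7,9,11,12,13}  [accepting]
'c' @ 4: {7,11,12,13}  [accepting]
final: {7,11,12,13}; accept 7 in set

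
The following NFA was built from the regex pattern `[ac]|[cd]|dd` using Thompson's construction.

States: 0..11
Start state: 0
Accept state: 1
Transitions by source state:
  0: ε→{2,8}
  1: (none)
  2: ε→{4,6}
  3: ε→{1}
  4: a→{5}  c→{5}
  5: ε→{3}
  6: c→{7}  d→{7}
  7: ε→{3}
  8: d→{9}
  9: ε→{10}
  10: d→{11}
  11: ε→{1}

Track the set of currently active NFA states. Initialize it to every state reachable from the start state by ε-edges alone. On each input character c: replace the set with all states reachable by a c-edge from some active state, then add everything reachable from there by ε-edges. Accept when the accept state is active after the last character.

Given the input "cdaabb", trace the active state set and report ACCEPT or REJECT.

Answer: REJECT

Trace:
start: ε-closure({0}) = {0,2,4,6,8}
'c' @ 1: {1,3,5,7}  ✓accept
'd' @ 2: {}  — dead — no transitions
rest 'aabb' ignored (set empty)
end set {} — state 1 not in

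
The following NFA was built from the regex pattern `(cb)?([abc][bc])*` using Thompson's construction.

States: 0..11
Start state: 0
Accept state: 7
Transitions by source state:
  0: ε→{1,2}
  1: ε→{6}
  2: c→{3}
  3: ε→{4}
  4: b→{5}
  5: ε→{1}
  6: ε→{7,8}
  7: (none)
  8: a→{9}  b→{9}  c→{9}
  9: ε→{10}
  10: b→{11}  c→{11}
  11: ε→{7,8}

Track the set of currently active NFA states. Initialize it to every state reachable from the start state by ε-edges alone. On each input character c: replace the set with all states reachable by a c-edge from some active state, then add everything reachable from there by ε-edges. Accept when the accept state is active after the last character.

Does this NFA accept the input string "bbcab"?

Answer: REJECT

Derivation:
S₀ = ε-closure({0}) = {0,1,2,6,7,8}
'b' @ 1: {9,10}
'b' @ 2: {7,8,11}  [accepting]
'c' @ 3: {9,10}
'a' @ 4: {}  — state set empty
rest 'b' ignored (set empty)
final: {}; accept 7 not in set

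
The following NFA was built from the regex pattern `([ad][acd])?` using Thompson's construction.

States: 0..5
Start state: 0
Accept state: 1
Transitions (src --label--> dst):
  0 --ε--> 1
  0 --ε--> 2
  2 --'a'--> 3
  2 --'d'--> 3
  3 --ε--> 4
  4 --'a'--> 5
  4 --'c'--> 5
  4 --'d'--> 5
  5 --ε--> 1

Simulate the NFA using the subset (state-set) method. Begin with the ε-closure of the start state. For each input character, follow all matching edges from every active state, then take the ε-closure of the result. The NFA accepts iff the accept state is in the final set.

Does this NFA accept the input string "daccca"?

initial (ε-close {0}): {0,1,2}
'd' @ 1: {3,4}
'a' @ 2: {1,5}  (accept∈set)
'c' @ 3: {}  — no active states
rest 'cca' ignored (set empty)
after full input: {}  (accept=1 not in)

Answer: REJECT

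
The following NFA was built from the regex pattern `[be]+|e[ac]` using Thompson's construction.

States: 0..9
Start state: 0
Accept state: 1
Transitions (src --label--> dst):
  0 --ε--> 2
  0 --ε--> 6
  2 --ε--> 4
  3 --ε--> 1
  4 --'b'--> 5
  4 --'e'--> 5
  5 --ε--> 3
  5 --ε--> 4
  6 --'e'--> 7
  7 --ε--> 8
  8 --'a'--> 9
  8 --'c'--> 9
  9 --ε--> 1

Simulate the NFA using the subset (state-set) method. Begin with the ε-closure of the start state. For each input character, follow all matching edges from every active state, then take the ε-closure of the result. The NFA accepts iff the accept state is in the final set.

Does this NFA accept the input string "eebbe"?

start: ε-closure({0}) = {0,2,4,6}
'e' @ 1: {1,3,4,5,7,8}  [accepting]
'e' @ 2: {1,3,4,5}  [accepting]
'b' @ 3: {1,3,4,5}  [accepting]
'b' @ 4: {1,3,4,5}  [accepting]
'e' @ 5: {1,3,4,5}  [accepting]
after full input: {1,3,4,5}  (accept=1 in)

Answer: ACCEPT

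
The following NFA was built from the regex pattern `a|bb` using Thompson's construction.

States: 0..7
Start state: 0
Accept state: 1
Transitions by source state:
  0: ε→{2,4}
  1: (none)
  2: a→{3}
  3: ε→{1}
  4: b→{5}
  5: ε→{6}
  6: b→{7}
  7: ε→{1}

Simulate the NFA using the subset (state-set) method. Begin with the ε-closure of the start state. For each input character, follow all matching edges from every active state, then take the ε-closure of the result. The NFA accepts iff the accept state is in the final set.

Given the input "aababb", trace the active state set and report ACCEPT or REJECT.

Answer: REJECT

Steps:
S₀ = ε-closure({0}) = {0,2,4}
'a' @ 1: {1,3}  (accept∈set)
'a' @ 2: {}  — no active states
rest 'babb' ignored (set empty)
end set {} — state 1 not in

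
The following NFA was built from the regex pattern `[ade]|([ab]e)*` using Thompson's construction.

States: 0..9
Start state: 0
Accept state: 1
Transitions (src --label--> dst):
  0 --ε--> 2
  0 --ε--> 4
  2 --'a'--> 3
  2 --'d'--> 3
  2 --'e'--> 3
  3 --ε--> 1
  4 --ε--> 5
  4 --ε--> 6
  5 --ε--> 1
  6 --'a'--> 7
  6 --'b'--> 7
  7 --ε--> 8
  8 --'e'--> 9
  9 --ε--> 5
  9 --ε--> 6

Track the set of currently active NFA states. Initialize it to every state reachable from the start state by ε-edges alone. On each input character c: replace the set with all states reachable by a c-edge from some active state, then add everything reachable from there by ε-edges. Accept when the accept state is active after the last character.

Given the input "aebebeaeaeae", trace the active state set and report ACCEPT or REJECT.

Answer: ACCEPT

Trace:
initial (ε-close {0}): {0,1,2,4,5,6}
'a' @ 1: {1,3,7,8}  ✓accept
'e' @ 2: {1,5,6,9}  ✓accept
'b' @ 3: {7,8}
'e' @ 4: {1,5,6,9}  ✓accept
'b' @ 5: {7,8}
'e' @ 6: {1,5,6,9}  ✓accept
'a' @ 7: {7,8}
'e' @ 8: {1,5,6,9}  ✓accept
'a' @ 9: {7,8}
'e' @ 10: {1,5,6,9}  ✓accept
'a' @ 11: {7,8}
'e' @ 12: {1,5,6,9}  ✓accept
end set {1,5,6,9} — state 1 in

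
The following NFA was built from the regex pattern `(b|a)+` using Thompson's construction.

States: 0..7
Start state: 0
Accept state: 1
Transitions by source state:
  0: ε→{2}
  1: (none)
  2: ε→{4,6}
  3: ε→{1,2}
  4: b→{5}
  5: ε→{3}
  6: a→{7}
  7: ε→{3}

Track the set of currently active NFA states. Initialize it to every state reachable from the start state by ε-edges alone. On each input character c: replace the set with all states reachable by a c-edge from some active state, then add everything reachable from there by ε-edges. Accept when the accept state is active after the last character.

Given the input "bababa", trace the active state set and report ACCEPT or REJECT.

Answer: ACCEPT

Trace:
start: ε-closure({0}) = {0,2,4,6}
'b' @ 1: {1,2,3,4,5,6}  (accept∈set)
'a' @ 2: {1,2,3,4,6,7}  (accept∈set)
'b' @ 3: {1,2,3,4,5,6}  (accept∈set)
'a' @ 4: {1,2,3,4,6,7}  (accept∈set)
'b' @ 5: {1,2,3,4,5,6}  (accept∈set)
'a' @ 6: {1,2,3,4,6,7}  (accept∈set)
after full input: {1,2,3,4,6,7}  (accept=1 in)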